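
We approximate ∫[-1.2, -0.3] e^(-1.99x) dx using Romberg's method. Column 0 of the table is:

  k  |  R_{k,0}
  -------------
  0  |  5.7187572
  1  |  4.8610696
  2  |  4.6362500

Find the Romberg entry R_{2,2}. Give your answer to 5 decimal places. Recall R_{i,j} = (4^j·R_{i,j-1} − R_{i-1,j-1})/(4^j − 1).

4.56039

Richardson extrapolation on the trapezoidal column (denominator 4−1=3):
R_{1,1} = (4·4.8610696 − 5.7187572) / 3 = 4.5751737
R_{2,1} = (4·4.6362500 − 4.8610696) / 3 = 4.5613101
R_{2,2} = (16·4.5613101 − 4.5751737) / 15 = 4.5603859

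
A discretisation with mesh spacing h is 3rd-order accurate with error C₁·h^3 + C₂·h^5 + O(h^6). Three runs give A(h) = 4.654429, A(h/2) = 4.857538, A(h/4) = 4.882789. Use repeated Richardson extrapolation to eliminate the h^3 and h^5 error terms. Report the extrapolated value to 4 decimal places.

First eliminate the h^3 term (factor 2^3 = 8):
  B₁ = (8·4.857538 − 4.654429)/7 = 4.886554
  B₂ = (8·4.882789 − 4.857538)/7 = 4.886396
Then eliminate the h^5 term (factor 2^5 = 32):
  (32·4.886396 − 4.886554)/31 = 4.886391

4.8864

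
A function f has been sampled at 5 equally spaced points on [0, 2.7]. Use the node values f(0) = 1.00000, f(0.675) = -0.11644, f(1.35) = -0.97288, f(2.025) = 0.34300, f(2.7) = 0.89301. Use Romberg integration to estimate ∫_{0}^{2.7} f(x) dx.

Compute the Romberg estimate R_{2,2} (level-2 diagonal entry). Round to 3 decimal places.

0.265

R_{0,0} (trapezoid, 1 panel, h=2.7000): 2.55556
R_{1,0} (trapezoid, 2 panels, h=1.3500): -0.03561
R_{2,0} (trapezoid, 4 panels, h=0.6750): 0.13512
R_{1,1} = -0.03561 + (-0.03561 − 2.55556)/3 = -0.89933
R_{2,1} = 0.13512 + (0.13512 − (-0.03561))/3 = 0.19203
R_{2,2} = 0.19203 + (0.19203 − (-0.89933))/15 = 0.26479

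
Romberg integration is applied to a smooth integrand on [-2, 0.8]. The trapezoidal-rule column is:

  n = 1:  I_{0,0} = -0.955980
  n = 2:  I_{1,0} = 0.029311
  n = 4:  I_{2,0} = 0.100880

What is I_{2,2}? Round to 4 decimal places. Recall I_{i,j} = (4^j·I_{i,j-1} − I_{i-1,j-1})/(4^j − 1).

0.1092

Richardson extrapolation on the trapezoidal column (denominator 4−1=3):
I_{1,1} = (4·0.029311 − (-0.955980)) / 3 = 0.357741
I_{2,1} = 0.100880 + (0.100880 − 0.029311)/3 = 0.124736
I_{2,2} = 0.124736 + (0.124736 − 0.357741)/15 = 0.109202
(Column j=1 coincides with Simpson's rule on the same nodes.)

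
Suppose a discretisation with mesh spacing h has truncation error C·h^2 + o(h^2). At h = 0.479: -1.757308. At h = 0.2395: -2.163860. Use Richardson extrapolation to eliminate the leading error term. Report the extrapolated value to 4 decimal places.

-2.2994

Extrapolated value = (4·A(h/2) − A(h)) / (4 − 1)
= (4·(-2.163860) − (-1.757308)) / 3
= -6.898132 / 3 = -2.299377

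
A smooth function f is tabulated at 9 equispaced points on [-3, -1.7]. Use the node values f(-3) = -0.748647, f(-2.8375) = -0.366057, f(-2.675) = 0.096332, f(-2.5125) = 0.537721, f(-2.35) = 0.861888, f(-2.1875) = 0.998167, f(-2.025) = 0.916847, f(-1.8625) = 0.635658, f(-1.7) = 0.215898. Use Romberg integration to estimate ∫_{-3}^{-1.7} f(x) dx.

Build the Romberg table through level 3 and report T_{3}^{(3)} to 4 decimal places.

T_{0}^{(0)} (trapezoid, 1 panel, h=1.3000): -0.346287
T_{1}^{(0)} (trapezoid, 2 panels, h=0.6500): 0.387084
T_{2}^{(0)} (trapezoid, 4 panels, h=0.3250): 0.522825
T_{3}^{(0)} (trapezoid, 8 panels, h=0.1625): 0.554804
T_{1}^{(1)} = 0.387084 + (0.387084 − (-0.346287))/3 = 0.631541
T_{2}^{(1)} = 0.522825 + (0.522825 − 0.387084)/3 = 0.568072
T_{3}^{(1)} = 0.554804 + (0.554804 − 0.522825)/3 = 0.565464
T_{2}^{(2)} = 0.568072 + (0.568072 − 0.631541)/15 = 0.563841
T_{3}^{(2)} = 0.565464 + (0.565464 − 0.568072)/15 = 0.565290
T_{3}^{(3)} = 0.565290 + (0.565290 − 0.563841)/63 = 0.565313

0.5653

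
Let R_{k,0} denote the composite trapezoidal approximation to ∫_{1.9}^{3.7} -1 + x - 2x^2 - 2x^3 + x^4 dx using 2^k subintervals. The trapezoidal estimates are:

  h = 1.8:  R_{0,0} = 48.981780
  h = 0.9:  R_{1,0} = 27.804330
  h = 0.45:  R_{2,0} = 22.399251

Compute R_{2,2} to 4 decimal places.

Richardson extrapolation on the trapezoidal column (denominator 4−1=3):
R_{1,1} = 27.804330 + (27.804330 − 48.981780)/3 = 20.745180
R_{2,1} = (4·22.399251 − 27.804330) / 3 = 20.597558
R_{2,2} = (16·20.597558 − 20.745180) / 15 = 20.587717

20.5877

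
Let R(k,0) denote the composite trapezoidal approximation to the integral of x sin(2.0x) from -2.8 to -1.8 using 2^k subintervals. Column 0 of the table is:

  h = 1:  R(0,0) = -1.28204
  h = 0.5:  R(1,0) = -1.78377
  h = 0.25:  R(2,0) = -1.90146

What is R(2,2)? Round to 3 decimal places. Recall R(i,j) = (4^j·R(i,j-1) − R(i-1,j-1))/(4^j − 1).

-1.940

Richardson extrapolation on the trapezoidal column (denominator 4−1=3):
R(1,1) = -1.78377 + (-1.78377 − (-1.28204))/3 = -1.95101
R(2,1) = (4·(-1.90146) − (-1.78377)) / 3 = -1.94069
R(2,2) = (16·(-1.94069) − (-1.95101)) / 15 = -1.94000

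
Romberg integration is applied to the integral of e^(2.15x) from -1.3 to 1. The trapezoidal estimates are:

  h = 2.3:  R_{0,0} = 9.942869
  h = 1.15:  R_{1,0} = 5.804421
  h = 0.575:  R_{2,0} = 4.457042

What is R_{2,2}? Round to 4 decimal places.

3.9801

R_{1,1} = (4·5.804421 − 9.942869) / 3 = 4.424938
R_{2,1} = (4·4.457042 − 5.804421) / 3 = 4.007916
R_{2,2} = 4.007916 + (4.007916 − 4.424938)/15 = 3.980115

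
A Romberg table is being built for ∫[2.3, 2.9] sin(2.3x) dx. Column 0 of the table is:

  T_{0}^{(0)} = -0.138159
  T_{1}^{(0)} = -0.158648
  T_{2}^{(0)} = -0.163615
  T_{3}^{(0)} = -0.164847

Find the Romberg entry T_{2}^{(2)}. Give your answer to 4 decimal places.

-0.1653

T_{1}^{(1)} = (4·(-0.158648) − (-0.138159)) / 3 = -0.165478
T_{2}^{(1)} = -0.163615 + (-0.163615 − (-0.158648))/3 = -0.165271
T_{2}^{(2)} = (16·(-0.165271) − (-0.165478)) / 15 = -0.165257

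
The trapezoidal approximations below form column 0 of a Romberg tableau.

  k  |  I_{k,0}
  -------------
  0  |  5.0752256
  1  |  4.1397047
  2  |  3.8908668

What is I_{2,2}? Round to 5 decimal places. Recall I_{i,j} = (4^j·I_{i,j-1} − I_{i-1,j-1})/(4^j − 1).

3.80659

Richardson extrapolation on the trapezoidal column (denominator 4−1=3):
I_{1,1} = 4.1397047 + (4.1397047 − 5.0752256)/3 = 3.8278644
I_{2,1} = (4·3.8908668 − 4.1397047) / 3 = 3.8079208
I_{2,2} = (16·3.8079208 − 3.8278644) / 15 = 3.8065912
(Column j=1 coincides with Simpson's rule on the same nodes.)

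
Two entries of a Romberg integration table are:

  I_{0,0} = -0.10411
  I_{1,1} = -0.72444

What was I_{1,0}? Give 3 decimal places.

-0.569

From I_{1,1} = (4·I_{1,0} − I_{0,0})/3, solve for I_{1,0}:
4·I_{1,0} = 3·(-0.72444) + (-0.10411) = -2.27743
I_{1,0} = -0.56936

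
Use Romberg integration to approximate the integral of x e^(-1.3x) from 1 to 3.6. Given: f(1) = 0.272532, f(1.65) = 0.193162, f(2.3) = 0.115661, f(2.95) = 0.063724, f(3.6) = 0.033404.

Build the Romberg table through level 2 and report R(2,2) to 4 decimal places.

0.3394

R(0,0) (trapezoid, 1 panel, h=2.6000): 0.397717
R(1,0) (trapezoid, 2 panels, h=1.3000): 0.349218
R(2,0) (trapezoid, 4 panels, h=0.6500): 0.341585
R(1,1) = 0.349218 + (0.349218 − 0.397717)/3 = 0.333052
R(2,1) = 0.341585 + (0.341585 − 0.349218)/3 = 0.339041
R(2,2) = 0.339041 + (0.339041 − 0.333052)/15 = 0.339440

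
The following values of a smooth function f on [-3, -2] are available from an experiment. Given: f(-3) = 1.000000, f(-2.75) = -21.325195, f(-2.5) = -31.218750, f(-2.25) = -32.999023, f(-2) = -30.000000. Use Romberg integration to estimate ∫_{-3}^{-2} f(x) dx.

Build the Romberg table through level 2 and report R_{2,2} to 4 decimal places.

-25.7333

R_{0,0} (trapezoid, 1 panel, h=1.0000): -14.500000
R_{1,0} (trapezoid, 2 panels, h=0.5000): -22.859375
R_{2,0} (trapezoid, 4 panels, h=0.2500): -25.010742
R_{1,1} = -22.859375 + (-22.859375 − (-14.500000))/3 = -25.645833
R_{2,1} = -25.010742 + (-25.010742 − (-22.859375))/3 = -25.727864
R_{2,2} = -25.727864 + (-25.727864 − (-25.645833))/15 = -25.733333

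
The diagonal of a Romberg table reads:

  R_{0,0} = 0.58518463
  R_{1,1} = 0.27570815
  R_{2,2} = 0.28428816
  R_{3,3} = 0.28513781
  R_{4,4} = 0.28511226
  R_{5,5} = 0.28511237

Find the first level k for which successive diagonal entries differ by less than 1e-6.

k = 5

|R_{1,1} − R_{0,0}| = 0.30947648 ≥ 1e-6
|R_{2,2} − R_{1,1}| = 0.00858001 ≥ 1e-6
|R_{3,3} − R_{2,2}| = 0.00084965 ≥ 1e-6
|R_{4,4} − R_{3,3}| = 0.00002555 ≥ 1e-6
|R_{5,5} − R_{4,4}| = 0.00000011 < 1e-6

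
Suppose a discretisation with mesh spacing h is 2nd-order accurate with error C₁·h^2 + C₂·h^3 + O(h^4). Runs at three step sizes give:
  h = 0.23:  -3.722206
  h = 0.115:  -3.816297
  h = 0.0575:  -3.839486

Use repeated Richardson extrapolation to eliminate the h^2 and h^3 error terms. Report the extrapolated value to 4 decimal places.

First eliminate the h^2 term (factor 2^2 = 4):
  B₁ = (4·(-3.816297) − (-3.722206))/3 = -3.847661
  B₂ = (4·(-3.839486) − (-3.816297))/3 = -3.847216
Then eliminate the h^3 term (factor 2^3 = 8):
  (8·(-3.847216) − (-3.847661))/7 = -3.847152

-3.8472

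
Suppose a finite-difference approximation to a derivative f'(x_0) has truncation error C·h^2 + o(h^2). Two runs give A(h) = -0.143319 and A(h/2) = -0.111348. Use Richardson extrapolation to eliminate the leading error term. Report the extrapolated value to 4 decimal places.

-0.1007

The leading error scales as h^2; refining by a factor of 2 reduces it by 2^2 = 4.
Extrapolated value = (4·A(h/2) − A(h)) / (4 − 1)
= (4·(-0.111348) − (-0.143319)) / 3
= -0.302073 / 3 = -0.100691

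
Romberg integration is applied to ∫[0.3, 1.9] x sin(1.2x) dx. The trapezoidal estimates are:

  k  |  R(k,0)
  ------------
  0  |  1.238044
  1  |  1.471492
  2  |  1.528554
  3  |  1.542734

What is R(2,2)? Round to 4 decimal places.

1.5475

Richardson extrapolation on the trapezoidal column (denominator 4−1=3):
R(1,1) = 1.471492 + (1.471492 − 1.238044)/3 = 1.549308
R(2,1) = 1.528554 + (1.528554 − 1.471492)/3 = 1.547575
R(2,2) = 1.547575 + (1.547575 − 1.549308)/15 = 1.547459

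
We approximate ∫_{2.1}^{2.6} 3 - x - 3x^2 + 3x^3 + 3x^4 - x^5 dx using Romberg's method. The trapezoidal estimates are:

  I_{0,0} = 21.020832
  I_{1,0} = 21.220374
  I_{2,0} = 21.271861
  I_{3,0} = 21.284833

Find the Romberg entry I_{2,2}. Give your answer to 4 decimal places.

21.2892

I_{1,1} = (4·21.220374 − 21.020832) / 3 = 21.286888
I_{2,1} = 21.271861 + (21.271861 − 21.220374)/3 = 21.289023
I_{2,2} = 21.289023 + (21.289023 − 21.286888)/15 = 21.289165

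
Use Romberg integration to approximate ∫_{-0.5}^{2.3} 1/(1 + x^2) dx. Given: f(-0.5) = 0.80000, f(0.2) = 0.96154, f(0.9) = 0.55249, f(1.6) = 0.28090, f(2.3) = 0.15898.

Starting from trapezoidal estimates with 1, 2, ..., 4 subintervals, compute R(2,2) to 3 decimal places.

1.652

R(0,0) (trapezoid, 1 panel, h=2.8000): 1.34257
R(1,0) (trapezoid, 2 panels, h=1.4000): 1.44477
R(2,0) (trapezoid, 4 panels, h=0.7000): 1.59209
R(1,1) = 1.44477 + (1.44477 − 1.34257)/3 = 1.47884
R(2,1) = 1.59209 + (1.59209 − 1.44477)/3 = 1.64120
R(2,2) = 1.64120 + (1.64120 − 1.47884)/15 = 1.65202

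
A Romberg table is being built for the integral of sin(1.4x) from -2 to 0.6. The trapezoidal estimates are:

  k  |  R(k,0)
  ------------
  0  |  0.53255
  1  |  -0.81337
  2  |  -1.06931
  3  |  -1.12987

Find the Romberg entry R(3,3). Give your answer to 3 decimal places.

-1.150

R(1,1) = (4·(-0.81337) − 0.53255) / 3 = -1.26201
R(2,1) = (4·(-1.06931) − (-0.81337)) / 3 = -1.15462
R(3,1) = -1.12987 + (-1.12987 − (-1.06931))/3 = -1.15006
R(2,2) = -1.15462 + (-1.15462 − (-1.26201))/15 = -1.14746
R(3,2) = -1.15006 + (-1.15006 − (-1.15462))/15 = -1.14976
R(3,3) = (64·(-1.14976) − (-1.14746)) / 63 = -1.14980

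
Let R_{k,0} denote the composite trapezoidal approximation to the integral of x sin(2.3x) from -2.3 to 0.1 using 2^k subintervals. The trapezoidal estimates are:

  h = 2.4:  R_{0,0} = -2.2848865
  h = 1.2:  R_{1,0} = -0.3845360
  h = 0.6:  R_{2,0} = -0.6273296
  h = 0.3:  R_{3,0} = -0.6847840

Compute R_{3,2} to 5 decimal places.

-0.70365

Richardson extrapolation on the trapezoidal column (denominator 4−1=3):
R_{2,1} = (4·(-0.6273296) − (-0.3845360)) / 3 = -0.7082608
R_{3,1} = -0.6847840 + (-0.6847840 − (-0.6273296))/3 = -0.7039355
R_{3,2} = -0.7039355 + (-0.7039355 − (-0.7082608))/15 = -0.7036471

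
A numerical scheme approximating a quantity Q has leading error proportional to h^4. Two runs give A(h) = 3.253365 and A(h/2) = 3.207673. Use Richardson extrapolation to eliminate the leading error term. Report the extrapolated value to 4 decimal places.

Extrapolated value = (16·A(h/2) − A(h)) / (16 − 1)
= (16·3.207673 − 3.253365) / 15
= 48.069403 / 15 = 3.204627

3.2046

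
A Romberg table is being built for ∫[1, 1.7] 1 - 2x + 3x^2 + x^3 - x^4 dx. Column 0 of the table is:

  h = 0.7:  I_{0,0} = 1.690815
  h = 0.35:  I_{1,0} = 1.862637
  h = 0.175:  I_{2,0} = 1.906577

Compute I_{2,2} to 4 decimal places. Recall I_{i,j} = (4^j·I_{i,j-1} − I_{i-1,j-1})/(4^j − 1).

1.9213

I_{1,1} = 1.862637 + (1.862637 − 1.690815)/3 = 1.919911
I_{2,1} = 1.906577 + (1.906577 − 1.862637)/3 = 1.921224
I_{2,2} = (16·1.921224 − 1.919911) / 15 = 1.921312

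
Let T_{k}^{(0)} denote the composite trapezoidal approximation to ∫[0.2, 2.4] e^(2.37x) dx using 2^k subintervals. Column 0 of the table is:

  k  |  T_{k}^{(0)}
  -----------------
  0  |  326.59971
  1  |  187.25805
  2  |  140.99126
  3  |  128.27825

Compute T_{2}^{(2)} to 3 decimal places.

124.553

Richardson extrapolation on the trapezoidal column (denominator 4−1=3):
T_{1}^{(1)} = 187.25805 + (187.25805 − 326.59971)/3 = 140.81083
T_{2}^{(1)} = (4·140.99126 − 187.25805) / 3 = 125.56900
T_{2}^{(2)} = 125.56900 + (125.56900 − 140.81083)/15 = 124.55288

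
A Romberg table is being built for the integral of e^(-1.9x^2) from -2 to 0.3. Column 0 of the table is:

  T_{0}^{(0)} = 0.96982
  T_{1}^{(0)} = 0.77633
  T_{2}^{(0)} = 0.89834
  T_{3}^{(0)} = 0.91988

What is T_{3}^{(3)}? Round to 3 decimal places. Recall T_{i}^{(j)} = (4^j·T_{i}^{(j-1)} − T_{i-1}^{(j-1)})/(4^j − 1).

0.926

Richardson extrapolation on the trapezoidal column (denominator 4−1=3):
T_{1}^{(1)} = 0.77633 + (0.77633 − 0.96982)/3 = 0.71183
T_{2}^{(1)} = (4·0.89834 − 0.77633) / 3 = 0.93901
T_{3}^{(1)} = 0.91988 + (0.91988 − 0.89834)/3 = 0.92706
T_{2}^{(2)} = (16·0.93901 − 0.71183) / 15 = 0.95416
T_{3}^{(2)} = 0.92706 + (0.92706 − 0.93901)/15 = 0.92626
T_{3}^{(3)} = (64·0.92626 − 0.95416) / 63 = 0.92582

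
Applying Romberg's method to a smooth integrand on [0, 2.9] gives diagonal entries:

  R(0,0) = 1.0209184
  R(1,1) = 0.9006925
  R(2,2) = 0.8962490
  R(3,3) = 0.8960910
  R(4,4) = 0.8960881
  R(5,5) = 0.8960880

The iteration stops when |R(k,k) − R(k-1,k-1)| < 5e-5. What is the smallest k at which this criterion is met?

k = 4

|R(1,1) − R(0,0)| = 0.1202259 ≥ 5e-5
|R(2,2) − R(1,1)| = 0.0044435 ≥ 5e-5
|R(3,3) − R(2,2)| = 0.0001580 ≥ 5e-5
|R(4,4) − R(3,3)| = 0.0000029 < 5e-5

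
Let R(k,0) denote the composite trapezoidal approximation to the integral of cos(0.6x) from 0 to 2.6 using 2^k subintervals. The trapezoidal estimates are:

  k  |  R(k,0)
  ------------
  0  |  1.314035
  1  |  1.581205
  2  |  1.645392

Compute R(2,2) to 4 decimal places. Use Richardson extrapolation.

R(1,1) = (4·1.581205 − 1.314035) / 3 = 1.670262
R(2,1) = 1.645392 + (1.645392 − 1.581205)/3 = 1.666788
R(2,2) = 1.666788 + (1.666788 − 1.670262)/15 = 1.666556

1.6666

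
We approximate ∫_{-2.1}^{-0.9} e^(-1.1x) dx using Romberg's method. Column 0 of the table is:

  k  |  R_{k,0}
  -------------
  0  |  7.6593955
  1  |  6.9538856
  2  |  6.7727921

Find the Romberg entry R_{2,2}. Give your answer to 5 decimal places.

6.71201

R_{1,1} = (4·6.9538856 − 7.6593955) / 3 = 6.7187156
R_{2,1} = 6.7727921 + (6.7727921 − 6.9538856)/3 = 6.7124276
R_{2,2} = (16·6.7124276 − 6.7187156) / 15 = 6.7120084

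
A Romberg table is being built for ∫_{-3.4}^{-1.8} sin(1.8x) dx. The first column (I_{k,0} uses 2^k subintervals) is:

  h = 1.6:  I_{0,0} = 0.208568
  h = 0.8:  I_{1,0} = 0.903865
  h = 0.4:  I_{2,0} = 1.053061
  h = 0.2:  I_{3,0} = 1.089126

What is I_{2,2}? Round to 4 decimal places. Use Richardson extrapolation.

Richardson extrapolation on the trapezoidal column (denominator 4−1=3):
I_{1,1} = (4·0.903865 − 0.208568) / 3 = 1.135631
I_{2,1} = 1.053061 + (1.053061 − 0.903865)/3 = 1.102793
I_{2,2} = 1.102793 + (1.102793 − 1.135631)/15 = 1.100604

1.1006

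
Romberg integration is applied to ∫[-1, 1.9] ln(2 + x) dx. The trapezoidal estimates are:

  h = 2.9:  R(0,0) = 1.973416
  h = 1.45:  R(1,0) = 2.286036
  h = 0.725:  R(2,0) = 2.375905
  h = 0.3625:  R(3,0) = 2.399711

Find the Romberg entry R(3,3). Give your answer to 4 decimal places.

2.4078

Richardson extrapolation on the trapezoidal column (denominator 4−1=3):
R(1,1) = (4·2.286036 − 1.973416) / 3 = 2.390243
R(2,1) = 2.375905 + (2.375905 − 2.286036)/3 = 2.405861
R(3,1) = (4·2.399711 − 2.375905) / 3 = 2.407646
R(2,2) = (16·2.405861 − 2.390243) / 15 = 2.406902
R(3,2) = 2.407646 + (2.407646 − 2.405861)/15 = 2.407765
R(3,3) = 2.407765 + (2.407765 − 2.406902)/63 = 2.407779
(Column j=1 coincides with Simpson's rule on the same nodes.)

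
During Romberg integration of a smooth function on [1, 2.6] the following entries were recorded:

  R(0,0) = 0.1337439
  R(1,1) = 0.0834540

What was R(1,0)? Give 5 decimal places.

0.09603

From R(1,1) = (4·R(1,0) − R(0,0))/3, solve for R(1,0):
4·R(1,0) = 3·0.0834540 + 0.1337439 = 0.3841059
R(1,0) = 0.0960265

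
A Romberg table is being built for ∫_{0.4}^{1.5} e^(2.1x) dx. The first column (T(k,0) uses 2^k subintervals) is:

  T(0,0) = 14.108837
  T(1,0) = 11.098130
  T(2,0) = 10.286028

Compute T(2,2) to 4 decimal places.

Richardson extrapolation on the trapezoidal column (denominator 4−1=3):
T(1,1) = 11.098130 + (11.098130 − 14.108837)/3 = 10.094561
T(2,1) = 10.286028 + (10.286028 − 11.098130)/3 = 10.015327
T(2,2) = (16·10.015327 − 10.094561) / 15 = 10.010045
(Column j=1 coincides with Simpson's rule on the same nodes.)

10.0100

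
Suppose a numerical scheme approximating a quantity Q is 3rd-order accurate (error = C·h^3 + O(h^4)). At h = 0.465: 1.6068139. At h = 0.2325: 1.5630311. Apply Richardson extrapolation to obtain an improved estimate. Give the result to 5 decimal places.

1.55678

Extrapolated value = (8·A(h/2) − A(h)) / (8 − 1)
= (8·1.5630311 − 1.6068139) / 7
= 10.8974349 / 7 = 1.5567764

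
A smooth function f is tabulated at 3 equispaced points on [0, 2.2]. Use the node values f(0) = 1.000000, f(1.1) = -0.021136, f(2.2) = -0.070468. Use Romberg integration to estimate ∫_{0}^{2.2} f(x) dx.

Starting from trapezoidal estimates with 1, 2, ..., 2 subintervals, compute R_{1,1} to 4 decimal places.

0.3098

R_{0,0} (trapezoid, 1 panel, h=2.2000): 1.022485
R_{1,0} (trapezoid, 2 panels, h=1.1000): 0.487993
R_{1,1} = 0.487993 + (0.487993 − 1.022485)/3 = 0.309829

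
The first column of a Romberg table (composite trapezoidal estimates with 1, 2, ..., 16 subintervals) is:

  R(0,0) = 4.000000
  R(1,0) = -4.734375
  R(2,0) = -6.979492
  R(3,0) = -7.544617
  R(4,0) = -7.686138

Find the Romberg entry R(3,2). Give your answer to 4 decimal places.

Richardson extrapolation on the trapezoidal column (denominator 4−1=3):
R(2,1) = -6.979492 + (-6.979492 − (-4.734375))/3 = -7.727864
R(3,1) = -7.544617 + (-7.544617 − (-6.979492))/3 = -7.732992
R(3,2) = -7.732992 + (-7.732992 − (-7.727864))/15 = -7.733334

-7.7333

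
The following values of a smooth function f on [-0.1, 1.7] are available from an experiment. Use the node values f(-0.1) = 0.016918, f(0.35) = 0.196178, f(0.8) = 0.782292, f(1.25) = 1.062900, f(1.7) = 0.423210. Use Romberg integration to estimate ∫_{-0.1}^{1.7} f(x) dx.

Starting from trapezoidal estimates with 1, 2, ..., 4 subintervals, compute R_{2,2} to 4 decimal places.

1.0552

R_{0,0} (trapezoid, 1 panel, h=1.8000): 0.396115
R_{1,0} (trapezoid, 2 panels, h=0.9000): 0.902120
R_{2,0} (trapezoid, 4 panels, h=0.4500): 1.017645
R_{1,1} = 0.902120 + (0.902120 − 0.396115)/3 = 1.070788
R_{2,1} = 1.017645 + (1.017645 − 0.902120)/3 = 1.056153
R_{2,2} = 1.056153 + (1.056153 − 1.070788)/15 = 1.055177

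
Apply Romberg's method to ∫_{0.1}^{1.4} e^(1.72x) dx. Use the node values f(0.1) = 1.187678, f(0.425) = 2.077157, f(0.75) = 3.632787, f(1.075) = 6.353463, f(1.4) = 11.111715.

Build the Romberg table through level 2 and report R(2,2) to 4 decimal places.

R(0,0) (trapezoid, 1 panel, h=1.3000): 7.994605
R(1,0) (trapezoid, 2 panels, h=0.6500): 6.358614
R(2,0) (trapezoid, 4 panels, h=0.3250): 5.919259
R(1,1) = 6.358614 + (6.358614 − 7.994605)/3 = 5.813284
R(2,1) = 5.919259 + (5.919259 − 6.358614)/3 = 5.772807
R(2,2) = 5.772807 + (5.772807 − 5.813284)/15 = 5.770109

5.7701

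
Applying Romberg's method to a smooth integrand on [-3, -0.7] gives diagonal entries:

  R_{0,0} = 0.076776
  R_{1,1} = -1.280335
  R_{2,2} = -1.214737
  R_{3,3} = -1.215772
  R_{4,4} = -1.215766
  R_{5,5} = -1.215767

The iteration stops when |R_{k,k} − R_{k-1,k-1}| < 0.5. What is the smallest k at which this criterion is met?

k = 2

|R_{1,1} − R_{0,0}| = 1.357111 ≥ 0.5
|R_{2,2} − R_{1,1}| = 0.065598 < 0.5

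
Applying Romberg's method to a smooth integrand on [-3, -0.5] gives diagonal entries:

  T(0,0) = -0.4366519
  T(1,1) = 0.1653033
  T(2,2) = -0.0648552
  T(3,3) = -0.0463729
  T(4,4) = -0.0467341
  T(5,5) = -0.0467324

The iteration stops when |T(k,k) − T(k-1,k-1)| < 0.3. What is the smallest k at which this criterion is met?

|T(1,1) − T(0,0)| = 0.6019552 ≥ 0.3
|T(2,2) − T(1,1)| = 0.2301585 < 0.3

k = 2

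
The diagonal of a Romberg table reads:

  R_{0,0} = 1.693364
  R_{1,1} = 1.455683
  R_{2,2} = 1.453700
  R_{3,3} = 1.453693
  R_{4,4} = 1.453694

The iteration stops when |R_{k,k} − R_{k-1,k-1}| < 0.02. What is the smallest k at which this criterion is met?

k = 2

|R_{1,1} − R_{0,0}| = 0.237681 ≥ 0.02
|R_{2,2} − R_{1,1}| = 0.001983 < 0.02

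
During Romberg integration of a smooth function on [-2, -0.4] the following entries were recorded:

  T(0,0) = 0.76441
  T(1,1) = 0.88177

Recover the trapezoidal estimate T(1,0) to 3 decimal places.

0.852

From T(1,1) = (4·T(1,0) − T(0,0))/3, solve for T(1,0):
4·T(1,0) = 3·0.88177 + 0.76441 = 3.40972
T(1,0) = 0.85243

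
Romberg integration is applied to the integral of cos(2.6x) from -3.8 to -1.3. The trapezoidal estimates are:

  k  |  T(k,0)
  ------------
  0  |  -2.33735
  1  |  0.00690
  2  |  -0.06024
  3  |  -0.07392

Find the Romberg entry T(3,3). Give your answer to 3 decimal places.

-0.077

T(1,1) = (4·0.00690 − (-2.33735)) / 3 = 0.78832
T(2,1) = (4·(-0.06024) − 0.00690) / 3 = -0.08262
T(3,1) = -0.07392 + (-0.07392 − (-0.06024))/3 = -0.07848
T(2,2) = -0.08262 + (-0.08262 − 0.78832)/15 = -0.14068
T(3,2) = -0.07848 + (-0.07848 − (-0.08262))/15 = -0.07820
T(3,3) = -0.07820 + (-0.07820 − (-0.14068))/63 = -0.07721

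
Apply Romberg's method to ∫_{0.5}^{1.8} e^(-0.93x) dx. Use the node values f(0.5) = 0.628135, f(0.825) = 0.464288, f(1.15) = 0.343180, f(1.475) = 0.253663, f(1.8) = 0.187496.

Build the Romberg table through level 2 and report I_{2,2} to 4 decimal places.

0.4738

I_{0,0} (trapezoid, 1 panel, h=1.3000): 0.530160
I_{1,0} (trapezoid, 2 panels, h=0.6500): 0.488147
I_{2,0} (trapezoid, 4 panels, h=0.3250): 0.477408
I_{1,1} = 0.488147 + (0.488147 − 0.530160)/3 = 0.474143
I_{2,1} = 0.477408 + (0.477408 − 0.488147)/3 = 0.473828
I_{2,2} = 0.473828 + (0.473828 − 0.474143)/15 = 0.473807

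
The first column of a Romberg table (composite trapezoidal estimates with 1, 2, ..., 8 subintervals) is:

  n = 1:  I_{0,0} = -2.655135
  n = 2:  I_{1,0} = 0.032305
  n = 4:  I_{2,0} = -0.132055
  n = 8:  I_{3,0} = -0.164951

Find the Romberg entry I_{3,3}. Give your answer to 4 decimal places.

Richardson extrapolation on the trapezoidal column (denominator 4−1=3):
I_{1,1} = (4·0.032305 − (-2.655135)) / 3 = 0.928118
I_{2,1} = -0.132055 + (-0.132055 − 0.032305)/3 = -0.186842
I_{3,1} = (4·(-0.164951) − (-0.132055)) / 3 = -0.175916
I_{2,2} = (16·(-0.186842) − 0.928118) / 15 = -0.261173
I_{3,2} = (16·(-0.175916) − (-0.186842)) / 15 = -0.175188
I_{3,3} = -0.175188 + (-0.175188 − (-0.261173))/63 = -0.173823

-0.1738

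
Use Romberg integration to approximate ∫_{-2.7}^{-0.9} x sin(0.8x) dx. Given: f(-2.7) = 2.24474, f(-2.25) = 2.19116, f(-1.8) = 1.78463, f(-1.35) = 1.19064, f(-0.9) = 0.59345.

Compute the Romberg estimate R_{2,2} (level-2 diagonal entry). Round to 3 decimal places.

2.990

R_{0,0} (trapezoid, 1 panel, h=1.8000): 2.55437
R_{1,0} (trapezoid, 2 panels, h=0.9000): 2.88335
R_{2,0} (trapezoid, 4 panels, h=0.4500): 2.96349
R_{1,1} = 2.88335 + (2.88335 − 2.55437)/3 = 2.99301
R_{2,1} = 2.96349 + (2.96349 − 2.88335)/3 = 2.99020
R_{2,2} = 2.99020 + (2.99020 − 2.99301)/15 = 2.99001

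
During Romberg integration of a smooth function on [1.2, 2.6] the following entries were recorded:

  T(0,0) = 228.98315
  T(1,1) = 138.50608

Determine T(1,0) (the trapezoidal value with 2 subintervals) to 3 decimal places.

161.125

From T(1,1) = (4·T(1,0) − T(0,0))/3, solve for T(1,0):
4·T(1,0) = 3·138.50608 + 228.98315 = 644.50139
T(1,0) = 161.12535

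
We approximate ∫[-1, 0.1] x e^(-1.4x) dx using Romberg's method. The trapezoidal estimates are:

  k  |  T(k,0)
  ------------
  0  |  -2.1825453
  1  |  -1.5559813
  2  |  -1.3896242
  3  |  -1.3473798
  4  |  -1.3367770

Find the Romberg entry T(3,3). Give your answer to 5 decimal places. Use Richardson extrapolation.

T(1,1) = -1.5559813 + (-1.5559813 − (-2.1825453))/3 = -1.3471266
T(2,1) = -1.3896242 + (-1.3896242 − (-1.5559813))/3 = -1.3341718
T(3,1) = -1.3473798 + (-1.3473798 − (-1.3896242))/3 = -1.3332983
T(2,2) = (16·(-1.3341718) − (-1.3471266)) / 15 = -1.3333081
T(3,2) = (16·(-1.3332983) − (-1.3341718)) / 15 = -1.3332401
T(3,3) = -1.3332401 + (-1.3332401 − (-1.3333081))/63 = -1.3332390

-1.33324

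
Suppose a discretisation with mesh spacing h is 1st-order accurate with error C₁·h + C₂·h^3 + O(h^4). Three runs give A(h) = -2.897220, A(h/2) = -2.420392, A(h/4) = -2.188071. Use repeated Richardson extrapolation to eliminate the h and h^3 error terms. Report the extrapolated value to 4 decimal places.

-1.9575

First eliminate the h term (factor 2^1 = 2):
  B₁ = (2·(-2.420392) − (-2.897220))/1 = -1.943564
  B₂ = (2·(-2.188071) − (-2.420392))/1 = -1.955750
Then eliminate the h^3 term (factor 2^3 = 8):
  (8·(-1.955750) − (-1.943564))/7 = -1.957491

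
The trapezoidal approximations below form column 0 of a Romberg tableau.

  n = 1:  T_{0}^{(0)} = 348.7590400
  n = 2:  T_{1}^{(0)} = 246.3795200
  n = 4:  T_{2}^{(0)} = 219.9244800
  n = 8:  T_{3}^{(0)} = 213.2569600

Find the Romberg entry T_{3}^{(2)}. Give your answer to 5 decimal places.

Richardson extrapolation on the trapezoidal column (denominator 4−1=3):
T_{2}^{(1)} = 219.9244800 + (219.9244800 − 246.3795200)/3 = 211.1061333
T_{3}^{(1)} = (4·213.2569600 − 219.9244800) / 3 = 211.0344533
T_{3}^{(2)} = 211.0344533 + (211.0344533 − 211.1061333)/15 = 211.0296746

211.02967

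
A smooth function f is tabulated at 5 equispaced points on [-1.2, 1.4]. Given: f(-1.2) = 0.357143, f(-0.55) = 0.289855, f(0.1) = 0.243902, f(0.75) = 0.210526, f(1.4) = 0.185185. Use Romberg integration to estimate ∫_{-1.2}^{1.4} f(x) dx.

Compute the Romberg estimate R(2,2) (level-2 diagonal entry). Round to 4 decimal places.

R(0,0) (trapezoid, 1 panel, h=2.6000): 0.705026
R(1,0) (trapezoid, 2 panels, h=1.3000): 0.669586
R(2,0) (trapezoid, 4 panels, h=0.6500): 0.660041
R(1,1) = 0.669586 + (0.669586 − 0.705026)/3 = 0.657773
R(2,1) = 0.660041 + (0.660041 − 0.669586)/3 = 0.656859
R(2,2) = 0.656859 + (0.656859 − 0.657773)/15 = 0.656798

0.6568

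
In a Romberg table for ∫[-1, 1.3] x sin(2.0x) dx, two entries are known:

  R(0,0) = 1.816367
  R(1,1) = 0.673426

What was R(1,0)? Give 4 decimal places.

0.9592

From R(1,1) = (4·R(1,0) − R(0,0))/3, solve for R(1,0):
4·R(1,0) = 3·0.673426 + 1.816367 = 3.836645
R(1,0) = 0.959161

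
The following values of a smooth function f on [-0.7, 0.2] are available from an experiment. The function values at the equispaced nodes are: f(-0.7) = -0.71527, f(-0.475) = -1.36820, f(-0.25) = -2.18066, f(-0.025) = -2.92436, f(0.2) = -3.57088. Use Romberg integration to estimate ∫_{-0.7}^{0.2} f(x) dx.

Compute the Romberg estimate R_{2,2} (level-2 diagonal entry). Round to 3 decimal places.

R_{0,0} (trapezoid, 1 panel, h=0.9000): -1.92877
R_{1,0} (trapezoid, 2 panels, h=0.4500): -1.94568
R_{2,0} (trapezoid, 4 panels, h=0.2250): -1.93867
R_{1,1} = -1.94568 + (-1.94568 − (-1.92877))/3 = -1.95132
R_{2,1} = -1.93867 + (-1.93867 − (-1.94568))/3 = -1.93633
R_{2,2} = -1.93633 + (-1.93633 − (-1.95132))/15 = -1.93533

-1.935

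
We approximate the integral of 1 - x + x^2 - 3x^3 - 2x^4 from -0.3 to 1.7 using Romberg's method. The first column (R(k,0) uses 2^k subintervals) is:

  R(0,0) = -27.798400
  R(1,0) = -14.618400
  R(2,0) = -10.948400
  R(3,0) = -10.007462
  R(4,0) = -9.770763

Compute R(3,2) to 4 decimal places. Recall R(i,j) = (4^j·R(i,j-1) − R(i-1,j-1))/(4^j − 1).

Richardson extrapolation on the trapezoidal column (denominator 4−1=3):
R(2,1) = -10.948400 + (-10.948400 − (-14.618400))/3 = -9.725067
R(3,1) = (4·(-10.007462) − (-10.948400)) / 3 = -9.693816
R(3,2) = -9.693816 + (-9.693816 − (-9.725067))/15 = -9.691733

-9.6917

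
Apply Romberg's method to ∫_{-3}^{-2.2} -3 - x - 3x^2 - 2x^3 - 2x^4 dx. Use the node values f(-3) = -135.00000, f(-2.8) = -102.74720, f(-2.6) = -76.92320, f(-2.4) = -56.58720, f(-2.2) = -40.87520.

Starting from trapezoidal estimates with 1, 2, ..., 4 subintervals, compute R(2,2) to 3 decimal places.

R(0,0) (trapezoid, 1 panel, h=0.8000): -70.35008
R(1,0) (trapezoid, 2 panels, h=0.4000): -65.94432
R(2,0) (trapezoid, 4 panels, h=0.2000): -64.83904
R(1,1) = -65.94432 + (-65.94432 − (-70.35008))/3 = -64.47573
R(2,1) = -64.83904 + (-64.83904 − (-65.94432))/3 = -64.47061
R(2,2) = -64.47061 + (-64.47061 − (-64.47573))/15 = -64.47027

-64.470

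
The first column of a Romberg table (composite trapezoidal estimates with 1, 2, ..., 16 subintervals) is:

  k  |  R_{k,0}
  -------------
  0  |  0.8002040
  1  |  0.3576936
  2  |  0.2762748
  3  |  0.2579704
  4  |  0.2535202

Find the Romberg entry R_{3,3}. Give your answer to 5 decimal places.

0.25206

Richardson extrapolation on the trapezoidal column (denominator 4−1=3):
R_{1,1} = (4·0.3576936 − 0.8002040) / 3 = 0.2101901
R_{2,1} = 0.2762748 + (0.2762748 − 0.3576936)/3 = 0.2491352
R_{3,1} = 0.2579704 + (0.2579704 − 0.2762748)/3 = 0.2518689
R_{2,2} = 0.2491352 + (0.2491352 − 0.2101901)/15 = 0.2517315
R_{3,2} = 0.2518689 + (0.2518689 − 0.2491352)/15 = 0.2520511
R_{3,3} = (64·0.2520511 − 0.2517315) / 63 = 0.2520562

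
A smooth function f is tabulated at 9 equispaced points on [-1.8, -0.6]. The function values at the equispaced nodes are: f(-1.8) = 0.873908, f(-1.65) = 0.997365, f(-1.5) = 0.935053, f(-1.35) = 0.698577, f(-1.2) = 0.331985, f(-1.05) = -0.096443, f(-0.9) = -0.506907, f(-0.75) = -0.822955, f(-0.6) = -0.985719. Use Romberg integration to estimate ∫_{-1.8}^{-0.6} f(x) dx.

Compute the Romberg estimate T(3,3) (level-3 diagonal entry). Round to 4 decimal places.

T(0,0) (trapezoid, 1 panel, h=1.2000): -0.067087
T(1,0) (trapezoid, 2 panels, h=0.6000): 0.165648
T(2,0) (trapezoid, 4 panels, h=0.3000): 0.211268
T(3,0) (trapezoid, 8 panels, h=0.1500): 0.222115
T(1,1) = 0.165648 + (0.165648 − (-0.067087))/3 = 0.243226
T(2,1) = 0.211268 + (0.211268 − 0.165648)/3 = 0.226475
T(3,1) = 0.222115 + (0.222115 − 0.211268)/3 = 0.225731
T(2,2) = 0.226475 + (0.226475 − 0.243226)/15 = 0.225358
T(3,2) = 0.225731 + (0.225731 − 0.226475)/15 = 0.225681
T(3,3) = 0.225681 + (0.225681 − 0.225358)/63 = 0.225686

0.2257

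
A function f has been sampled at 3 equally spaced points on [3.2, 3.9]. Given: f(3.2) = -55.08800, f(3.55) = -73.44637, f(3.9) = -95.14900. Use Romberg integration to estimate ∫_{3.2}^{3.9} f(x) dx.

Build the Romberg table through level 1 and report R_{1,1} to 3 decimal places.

-51.803

R_{0,0} (trapezoid, 1 panel, h=0.7000): -52.58295
R_{1,0} (trapezoid, 2 panels, h=0.3500): -51.99770
R_{1,1} = -51.99770 + (-51.99770 − (-52.58295))/3 = -51.80262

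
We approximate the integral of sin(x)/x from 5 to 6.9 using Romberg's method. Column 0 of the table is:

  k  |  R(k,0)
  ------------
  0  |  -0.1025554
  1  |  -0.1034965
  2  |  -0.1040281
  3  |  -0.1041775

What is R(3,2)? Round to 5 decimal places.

-0.10423

R(2,1) = -0.1040281 + (-0.1040281 − (-0.1034965))/3 = -0.1042053
R(3,1) = (4·(-0.1041775) − (-0.1040281)) / 3 = -0.1042273
R(3,2) = -0.1042273 + (-0.1042273 − (-0.1042053))/15 = -0.1042288
(Column j=1 coincides with Simpson's rule on the same nodes.)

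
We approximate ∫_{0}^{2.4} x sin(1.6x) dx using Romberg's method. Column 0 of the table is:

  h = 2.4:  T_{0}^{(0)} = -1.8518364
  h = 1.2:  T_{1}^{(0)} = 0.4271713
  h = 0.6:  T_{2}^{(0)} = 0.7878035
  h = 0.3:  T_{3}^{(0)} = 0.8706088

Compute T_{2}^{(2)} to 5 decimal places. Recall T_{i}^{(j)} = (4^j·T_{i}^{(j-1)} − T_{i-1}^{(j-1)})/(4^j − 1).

0.88943

Richardson extrapolation on the trapezoidal column (denominator 4−1=3):
T_{1}^{(1)} = 0.4271713 + (0.4271713 − (-1.8518364))/3 = 1.1868405
T_{2}^{(1)} = 0.7878035 + (0.7878035 − 0.4271713)/3 = 0.9080142
T_{2}^{(2)} = 0.9080142 + (0.9080142 − 1.1868405)/15 = 0.8894258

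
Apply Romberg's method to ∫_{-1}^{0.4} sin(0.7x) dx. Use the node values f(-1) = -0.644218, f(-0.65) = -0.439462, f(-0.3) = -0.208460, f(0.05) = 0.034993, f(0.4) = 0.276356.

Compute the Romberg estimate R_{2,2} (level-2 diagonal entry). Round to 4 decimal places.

-0.2803

R_{0,0} (trapezoid, 1 panel, h=1.4000): -0.257503
R_{1,0} (trapezoid, 2 panels, h=0.7000): -0.274674
R_{2,0} (trapezoid, 4 panels, h=0.3500): -0.278901
R_{1,1} = -0.274674 + (-0.274674 − (-0.257503))/3 = -0.280398
R_{2,1} = -0.278901 + (-0.278901 − (-0.274674))/3 = -0.280310
R_{2,2} = -0.280310 + (-0.280310 − (-0.280398))/15 = -0.280304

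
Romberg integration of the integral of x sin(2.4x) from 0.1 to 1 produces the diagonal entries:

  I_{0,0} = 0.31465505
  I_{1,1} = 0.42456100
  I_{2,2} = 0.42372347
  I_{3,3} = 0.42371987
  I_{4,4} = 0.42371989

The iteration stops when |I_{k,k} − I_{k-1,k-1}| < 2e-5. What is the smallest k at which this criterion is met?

k = 3

|I_{1,1} − I_{0,0}| = 0.10990595 ≥ 2e-5
|I_{2,2} − I_{1,1}| = 0.00083753 ≥ 2e-5
|I_{3,3} − I_{2,2}| = 0.00000360 < 2e-5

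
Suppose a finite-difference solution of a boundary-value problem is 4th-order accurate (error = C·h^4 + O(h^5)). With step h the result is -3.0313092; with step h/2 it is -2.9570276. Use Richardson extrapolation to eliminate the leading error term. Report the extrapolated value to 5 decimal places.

The leading error scales as h^4; refining by a factor of 2 reduces it by 2^4 = 16.
Extrapolated value = (16·A(h/2) − A(h)) / (16 − 1)
= (16·(-2.9570276) − (-3.0313092)) / 15
= -44.2811324 / 15 = -2.9520755

-2.95208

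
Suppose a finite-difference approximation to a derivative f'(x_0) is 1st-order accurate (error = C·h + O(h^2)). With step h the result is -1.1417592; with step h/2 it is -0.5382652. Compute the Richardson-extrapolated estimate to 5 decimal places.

0.06523

The leading error scales as h; refining by a factor of 2 reduces it by 2^1 = 2.
Extrapolated value = (2·A(h/2) − A(h)) / (2 − 1)
= (2·(-0.5382652) − (-1.1417592)) / 1
= 0.0652288 / 1 = 0.0652288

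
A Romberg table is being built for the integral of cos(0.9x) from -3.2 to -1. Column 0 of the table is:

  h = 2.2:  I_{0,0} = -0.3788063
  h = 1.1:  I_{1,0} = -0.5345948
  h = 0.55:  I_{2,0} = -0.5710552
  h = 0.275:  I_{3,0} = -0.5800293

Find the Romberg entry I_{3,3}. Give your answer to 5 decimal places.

-0.58301

Richardson extrapolation on the trapezoidal column (denominator 4−1=3):
I_{1,1} = (4·(-0.5345948) − (-0.3788063)) / 3 = -0.5865243
I_{2,1} = -0.5710552 + (-0.5710552 − (-0.5345948))/3 = -0.5832087
I_{3,1} = (4·(-0.5800293) − (-0.5710552)) / 3 = -0.5830207
I_{2,2} = (16·(-0.5832087) − (-0.5865243)) / 15 = -0.5829877
I_{3,2} = -0.5830207 + (-0.5830207 − (-0.5832087))/15 = -0.5830082
I_{3,3} = (64·(-0.5830082) − (-0.5829877)) / 63 = -0.5830085
(Column j=1 coincides with Simpson's rule on the same nodes.)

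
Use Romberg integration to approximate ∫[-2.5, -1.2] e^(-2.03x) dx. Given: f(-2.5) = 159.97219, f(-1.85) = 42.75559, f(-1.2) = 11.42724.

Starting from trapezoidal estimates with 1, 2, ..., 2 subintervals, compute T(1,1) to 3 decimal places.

T(0,0) (trapezoid, 1 panel, h=1.3000): 111.40963
T(1,0) (trapezoid, 2 panels, h=0.6500): 83.49595
T(1,1) = 83.49595 + (83.49595 − 111.40963)/3 = 74.19139

74.191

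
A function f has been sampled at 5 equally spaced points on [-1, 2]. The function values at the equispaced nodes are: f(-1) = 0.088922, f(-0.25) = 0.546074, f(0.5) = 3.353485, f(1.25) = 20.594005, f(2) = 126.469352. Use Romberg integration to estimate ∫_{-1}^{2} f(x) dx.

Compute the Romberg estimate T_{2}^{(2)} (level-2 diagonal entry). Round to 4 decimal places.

53.4211

T_{0}^{(0)} (trapezoid, 1 panel, h=3.0000): 189.837411
T_{1}^{(0)} (trapezoid, 2 panels, h=1.5000): 99.948933
T_{2}^{(0)} (trapezoid, 4 panels, h=0.7500): 65.829526
T_{1}^{(1)} = 99.948933 + (99.948933 − 189.837411)/3 = 69.986107
T_{2}^{(1)} = 65.829526 + (65.829526 − 99.948933)/3 = 54.456390
T_{2}^{(2)} = 54.456390 + (54.456390 − 69.986107)/15 = 53.421076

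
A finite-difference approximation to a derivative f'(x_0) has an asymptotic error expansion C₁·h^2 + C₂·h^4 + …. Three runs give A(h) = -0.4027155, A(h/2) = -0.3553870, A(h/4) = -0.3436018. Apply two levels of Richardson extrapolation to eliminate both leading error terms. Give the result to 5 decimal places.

-0.33968

First eliminate the h^2 term (factor 2^2 = 4):
  B₁ = (4·(-0.3553870) − (-0.4027155))/3 = -0.3396108
  B₂ = (4·(-0.3436018) − (-0.3553870))/3 = -0.3396734
Then eliminate the h^4 term (factor 2^4 = 16):
  (16·(-0.3396734) − (-0.3396108))/15 = -0.3396776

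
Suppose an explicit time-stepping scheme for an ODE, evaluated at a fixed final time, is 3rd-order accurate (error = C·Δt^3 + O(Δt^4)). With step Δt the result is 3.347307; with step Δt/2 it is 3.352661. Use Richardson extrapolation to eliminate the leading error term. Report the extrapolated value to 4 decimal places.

The leading error scales as Δt^3; refining by a factor of 2 reduces it by 2^3 = 8.
Extrapolated value = (8·A(Δt/2) − A(Δt)) / (8 − 1)
= (8·3.352661 − 3.347307) / 7
= 23.473981 / 7 = 3.353426

3.3534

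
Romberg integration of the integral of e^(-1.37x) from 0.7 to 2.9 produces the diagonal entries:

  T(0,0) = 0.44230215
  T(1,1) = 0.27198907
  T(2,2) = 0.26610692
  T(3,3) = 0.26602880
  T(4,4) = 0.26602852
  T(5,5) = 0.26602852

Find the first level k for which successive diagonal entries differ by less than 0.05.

k = 2

|T(1,1) − T(0,0)| = 0.17031308 ≥ 0.05
|T(2,2) − T(1,1)| = 0.00588215 < 0.05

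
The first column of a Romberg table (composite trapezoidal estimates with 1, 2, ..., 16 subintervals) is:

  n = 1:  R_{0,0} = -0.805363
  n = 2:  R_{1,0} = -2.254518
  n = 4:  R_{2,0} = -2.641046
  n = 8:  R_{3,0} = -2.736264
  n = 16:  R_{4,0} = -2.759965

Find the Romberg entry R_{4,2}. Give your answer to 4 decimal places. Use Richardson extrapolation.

R_{3,1} = -2.736264 + (-2.736264 − (-2.641046))/3 = -2.768003
R_{4,1} = -2.759965 + (-2.759965 − (-2.736264))/3 = -2.767865
R_{4,2} = -2.767865 + (-2.767865 − (-2.768003))/15 = -2.767856

-2.7679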